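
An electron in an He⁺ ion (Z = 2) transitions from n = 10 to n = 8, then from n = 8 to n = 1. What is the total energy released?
53.879 eV

The energy levels of He⁺ are E_n = -13.6057 × 2² / n² eV.

First transition (10 → 8):
ΔE₁ = |E_8 - E_10|
ΔE₁ = |-0.850356250 - (-0.544228000)| = 0.306128 eV

Second transition (8 → 1):
ΔE₂ = |E_1 - E_8|
ΔE₂ = |-54.422800000 - (-0.850356250)| = 53.572444 eV

Total energy released:
E_total = ΔE₁ + ΔE₂ = 0.306128 + 53.572444 = 53.879 eV

Note: This equals the direct transition 10 → 1: 53.879 eV ✓
Energy is conserved regardless of the path taken.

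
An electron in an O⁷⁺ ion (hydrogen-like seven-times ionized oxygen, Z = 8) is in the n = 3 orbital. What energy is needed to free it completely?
96.752 eV

The ionization energy is the energy needed to remove the electron completely (n → ∞).

For a hydrogen-like ion with Z = 8, E_n = -13.6057 Z² / n² eV.

At n = 3: E_3 = -13.6057 × 8² / 3² = -96.751644 eV
At n = ∞: E_∞ = 0 eV

Ionization energy = E_∞ - E_3 = 0 - (-96.751644) = 96.751644 eV
Ionization energy ≈ 96.752 eV

This is also called the binding energy of the electron in state n = 3.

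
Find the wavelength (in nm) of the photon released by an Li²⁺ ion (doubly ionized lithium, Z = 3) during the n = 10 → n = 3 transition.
100.13903 nm

First, find the transition energy using E_n = -13.6057 Z² / n² eV:
E_10 = -13.6057 × 3² / 10² = -1.22451300 eV
E_3 = -13.6057 × 3² / 3² = -13.60570000 eV

Photon energy: |ΔE| = |E_3 - E_10| = 12.38118700 eV

Convert to wavelength using E = hc/λ with hc = 1239.84 eV·nm:
λ = hc/E = 1239.84 eV·nm / 12.38118700 eV
λ = 100.13903 nm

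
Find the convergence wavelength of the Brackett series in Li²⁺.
162.00269 nm

The series limit corresponds to the transition from n = ∞ to n = 4.
This is the highest energy (shortest wavelength) transition in the Brackett series.

E_∞ = 0 eV
E_4 = -13.6057 × 3² / 4² = -7.653206250 eV

Energy at series limit:
ΔE = E_∞ - E_4 = 0 - (-7.653206250) = 7.653206250 eV
λ = hc/E = 1239.84 eV·nm / 7.653206250 eV = 162.00269 nm

This energy equals the ionization energy from the n = 4 state of Li²⁺.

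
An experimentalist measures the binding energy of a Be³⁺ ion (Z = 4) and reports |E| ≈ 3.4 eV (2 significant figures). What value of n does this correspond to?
n = 8

The exact energy levels follow E_n = -13.6057 Z² / n² eV with Z = 4.

The measured value (-3.4 eV) is reported to only 2 significant figures, so we must test candidate n values and see which one matches to that precision.

Candidate energies:
  n = 6:  E = -13.6057 × 4² / 6² = -6.04698 eV
  n = 7:  E = -13.6057 × 4² / 7² = -4.44268 eV
  n = 8:  E = -13.6057 × 4² / 8² = -3.40143 eV  ← matches
  n = 9:  E = -13.6057 × 4² / 9² = -2.68755 eV
  n = 10:  E = -13.6057 × 4² / 10² = -2.17691 eV

Checking against the measurement of -3.4 eV (2 sig figs), only n = 8 agrees:
E_8 = -3.40143 eV, which rounds to -3.4 eV ✓

Therefore n = 8.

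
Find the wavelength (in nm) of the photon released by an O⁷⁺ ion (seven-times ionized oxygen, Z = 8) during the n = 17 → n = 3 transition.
13.22657 nm

First, find the transition energy using E_n = -13.6057 Z² / n² eV:
E_17 = -13.6057 × 8² / 17² = -3.0130270 eV
E_3 = -13.6057 × 8² / 3² = -96.7516444 eV

Photon energy: |ΔE| = |E_3 - E_17| = 93.7386174 eV

Convert to wavelength using E = hc/λ with hc = 1239.84 eV·nm:
λ = hc/E = 1239.84 eV·nm / 93.7386174 eV
λ = 13.22657 nm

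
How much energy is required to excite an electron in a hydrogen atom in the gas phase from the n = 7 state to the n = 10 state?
0.14161 eV

The energy levels of a hydrogen-like atom are E_n = -13.6057 eV / n².

Energy at n = 7: E_7 = -13.6057 / 7² = -0.27766735 eV
Energy at n = 10: E_10 = -13.6057 / 10² = -0.13605700 eV

The excitation energy is the difference:
ΔE = E_10 - E_7
ΔE = -0.13605700 - (-0.27766735)
ΔE = 0.14161 eV

Since this is positive, energy must be absorbed (photon absorption).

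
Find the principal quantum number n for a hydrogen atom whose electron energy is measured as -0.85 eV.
n = 4

The exact energy levels follow E_n = -13.6057 eV / n².

The measured value (-0.85 eV) is reported to only 2 significant figures, so we must test candidate n values and see which one matches to that precision.

Candidate energies:
  n = 2:  E = -13.6057/2² = -3.40143 eV
  n = 3:  E = -13.6057/3² = -1.51174 eV
  n = 4:  E = -13.6057/4² = -0.85036 eV  ← matches
  n = 5:  E = -13.6057/5² = -0.54423 eV
  n = 6:  E = -13.6057/6² = -0.37794 eV

Checking against the measurement of -0.85 eV (2 sig figs), only n = 4 agrees:
E_4 = -0.85036 eV, which rounds to -0.85 eV ✓

Therefore n = 4.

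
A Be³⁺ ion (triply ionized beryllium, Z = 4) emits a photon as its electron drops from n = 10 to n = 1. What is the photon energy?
215.514288 eV

The energy levels are E_n = -13.6057 Z² eV / n².

Energy at n = 10: E_10 = -13.6057 × 4² / 10² = -2.176912000 eV
Energy at n = 1: E_1 = -13.6057 × 4² / 1² = -217.691200000 eV

For emission (electron falling to lower state), the photon energy is:
E_photon = E_10 - E_1 = |-2.176912000 - (-217.691200000)|
E_photon = 215.514288 eV

This energy is carried away by the emitted photon.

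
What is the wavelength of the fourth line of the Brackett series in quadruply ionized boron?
77.761 nm

The lines of a series are numbered from the longest wavelength (smallest ΔE) outward; the fourth line is the transition from n = n_f + 4 to n_f.
The Brackett series has all transitions ending at n_f = 4.

For B⁴⁺ (Z = 5), the fourth line (δ-line) is the jump from n = 8 to n = 4:
E_8 = -13.6057 × 5² / 8² = -5.31473 eV
E_4 = -13.6057 × 5² / 4² = -21.25891 eV
ΔE = E_8 - E_4 = 15.94418 eV

λ = hc/E = 1239.84 eV·nm / 15.94418 eV
λ = 77.761 nm

This is the δ-line of the Brackett series in B⁴⁺.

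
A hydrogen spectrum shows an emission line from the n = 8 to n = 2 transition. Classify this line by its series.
Balmer series

The spectral series in hydrogen are named based on the final (lower) energy level:
- Lyman series: n_final = 1 (ultraviolet)
- Balmer series: n_final = 2 (visible/near-UV)
- Paschen series: n_final = 3 (infrared)
- Brackett series: n_final = 4 (infrared)
- Pfund series: n_final = 5 (far infrared)

Since this transition ends at n = 2, it belongs to the Balmer series.

For reference, this 8 → 2 line has photon energy
ΔE = 13.6057 eV × (1/2² - 1/8²) = 3.18883594 eV,
corresponding to wavelength λ = hc/ΔE = 1239.84 eV·nm / 3.18883594 eV = 388.8065 nm in the visible/near-UV region.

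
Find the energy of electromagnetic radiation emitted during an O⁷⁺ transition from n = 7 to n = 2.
199.92 eV

The energy levels are E_n = -13.6057 Z² eV / n².

Energy at n = 7: E_7 = -13.6057 × 8² / 7² = -17.77071 eV
Energy at n = 2: E_2 = -13.6057 × 8² / 2² = -217.69120 eV

For emission (electron falling to lower state), the photon energy is:
E_photon = E_7 - E_2 = |-17.77071 - (-217.69120)|
E_photon = 199.92 eV

This energy is carried away by the emitted photon.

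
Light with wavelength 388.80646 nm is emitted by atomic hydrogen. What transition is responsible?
n = 8 → n = 2

First, find the photon energy from the wavelength (hc = 1239.84 eV·nm):
E = hc/λ = 1239.84 eV·nm / 388.80646 nm = 3.1888359 eV

The energy levels of hydrogen satisfy E_n = -13.6057 / n² eV, so an emission n_i → n_f releases
ΔE = 13.6057 × (1/n_f² − 1/n_i²) eV.

Setting ΔE equal to the photon energy:
1/n_f² − 1/n_i² = 3.1888359 / 13.6057 = 0.23437500

Since 1/n_i² must be positive, we need 1/n_f² > 0.23437500, i.e. n_f ≤ 2. For each allowed n_f, solve n_i = (1/n_f² − 0.23437500)^(−1/2) and check whether it is a whole number:
  n_f = 1: 1/n_i² = 1.00000000 − 0.23437500 = 0.76562500 → n_i = 1.143  (not an integer) ✗
  n_f = 2: 1/n_i² = 0.25000000 − 0.23437500 = 0.01562500 → n_i = 8.000  → integer, n_i = 8 ✓

Only n_f = 2 gives an integer upper level, n_i = 8.

The transition is from n = 8 to n = 2 (emission).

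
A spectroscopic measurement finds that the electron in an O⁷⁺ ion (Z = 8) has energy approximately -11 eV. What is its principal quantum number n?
n = 9

The exact energy levels follow E_n = -13.6057 Z² / n² eV with Z = 8.

The measured value (-11 eV) is reported to only 2 significant figures, so we must test candidate n values and see which one matches to that precision.

Candidate energies:
  n = 7:  E = -13.6057 × 8² / 7² = -17.77071 eV
  n = 8:  E = -13.6057 × 8² / 8² = -13.60570 eV
  n = 9:  E = -13.6057 × 8² / 9² = -10.75018 eV  ← matches
  n = 10:  E = -13.6057 × 8² / 10² = -8.70765 eV
  n = 11:  E = -13.6057 × 8² / 11² = -7.19640 eV

Checking against the measurement of -11 eV (2 sig figs), only n = 9 agrees:
E_9 = -10.75018 eV, which rounds to -11 eV ✓

Therefore n = 9.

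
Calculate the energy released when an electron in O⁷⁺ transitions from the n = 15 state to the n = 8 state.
9.73563 eV

The energy levels are E_n = -13.6057 Z² eV / n².

Energy at n = 15: E_15 = -13.6057 × 8² / 15² = -3.87006578 eV
Energy at n = 8: E_8 = -13.6057 × 8² / 8² = -13.60570000 eV

For emission (electron falling to lower state), the photon energy is:
E_photon = E_15 - E_8 = |-3.87006578 - (-13.60570000)|
E_photon = 9.73563 eV

This energy is carried away by the emitted photon.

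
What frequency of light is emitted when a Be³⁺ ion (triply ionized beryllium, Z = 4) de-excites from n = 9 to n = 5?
1.45565e+15 Hz

First, find the transition energy:
E_9 = -13.6057 × 4² / 9² = -2.68754568 eV
E_5 = -13.6057 × 4² / 5² = -8.70764800 eV
|ΔE| = |E_5 - E_9| = 6.02010232 eV

Convert to Joules: E = 6.02010232 eV × (1.602177 × 10⁻¹⁹ J/eV) = 9.6452695e-19 J

Using E = hf:
f = E/h = 9.6452695e-19 J / (6.62607 × 10⁻³⁴ J·s)
f = 1.45565e+15 Hz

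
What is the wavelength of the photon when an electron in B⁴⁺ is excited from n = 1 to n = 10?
3.68188 nm

First, find the transition energy using E_n = -13.6057 Z² / n² eV:
E_1 = -13.6057 × 5² / 1² = -340.1425000 eV
E_10 = -13.6057 × 5² / 10² = -3.4014250 eV

Photon energy: |ΔE| = |E_10 - E_1| = 336.7410750 eV

Convert to wavelength using E = hc/λ with hc = 1239.84 eV·nm:
λ = hc/E = 1239.84 eV·nm / 336.7410750 eV
λ = 3.68188 nm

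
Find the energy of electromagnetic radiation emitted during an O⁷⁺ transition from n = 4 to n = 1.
816.34200 eV

The energy levels are E_n = -13.6057 Z² eV / n².

Energy at n = 4: E_4 = -13.6057 × 8² / 4² = -54.42280000 eV
Energy at n = 1: E_1 = -13.6057 × 8² / 1² = -870.76480000 eV

For emission (electron falling to lower state), the photon energy is:
E_photon = E_4 - E_1 = |-54.42280000 - (-870.76480000)|
E_photon = 816.34200 eV

This energy is carried away by the emitted photon.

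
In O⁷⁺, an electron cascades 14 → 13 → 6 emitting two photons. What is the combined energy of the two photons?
19.75 eV

The energy levels of O⁷⁺ are E_n = -13.6057 × 8² / n² eV.

First transition (14 → 13):
ΔE₁ = |E_13 - E_14|
ΔE₁ = |-5.15245444 - (-4.44267755)| = 0.70978 eV

Second transition (13 → 6):
ΔE₂ = |E_6 - E_13|
ΔE₂ = |-24.18791111 - (-5.15245444)| = 19.03546 eV

Total energy released:
E_total = ΔE₁ + ΔE₂ = 0.70978 + 19.03546 = 19.75 eV

Note: This equals the direct transition 14 → 6: 19.75 eV ✓
Energy is conserved regardless of the path taken.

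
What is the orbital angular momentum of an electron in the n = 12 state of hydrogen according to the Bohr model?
1.27e-33 J·s (or 12ℏ)

In the Bohr model, angular momentum is quantized:
L = nℏ

where ℏ = h/(2π) = 1.0546e-34 J·s

For n = 12:
L = 12 × 1.0546e-34 J·s
L = 1.27e-33 J·s

This can also be written as L = 12ℏ.
The angular momentum is an integer multiple of the reduced Planck constant.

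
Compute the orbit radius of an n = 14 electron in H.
10.371873 nm (or 103.718733 Å)

The Bohr radius formula is:
r_n = n² a₀ / Z

where a₀ = 0.052917721 nm is the Bohr radius.

For H (Z = 1) at n = 14:
r_14 = 14² × 0.052917721 nm / 1
r_14 = 196 × 0.052917721 nm / 1
r_14 = 10.3718733 nm / 1
r_14 = 10.371873 nm

The electron orbits at approximately 10.371873 nm from the nucleus.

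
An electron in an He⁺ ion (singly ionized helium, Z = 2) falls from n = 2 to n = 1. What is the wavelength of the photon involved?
30.37550 nm

First, find the transition energy using E_n = -13.6057 Z² / n² eV:
E_2 = -13.6057 × 2² / 2² = -13.6057000 eV
E_1 = -13.6057 × 2² / 1² = -54.4228000 eV

Photon energy: |ΔE| = |E_1 - E_2| = 40.8171000 eV

Convert to wavelength using E = hc/λ with hc = 1239.84 eV·nm:
λ = hc/E = 1239.84 eV·nm / 40.8171000 eV
λ = 30.37550 nm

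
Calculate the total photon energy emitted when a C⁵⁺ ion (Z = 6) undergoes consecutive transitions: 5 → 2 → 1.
470.2130 eV

The energy levels of C⁵⁺ are E_n = -13.6057 × 6² / n² eV.

First transition (5 → 2):
ΔE₁ = |E_2 - E_5|
ΔE₁ = |-122.4513000000 - (-19.5922080000)| = 102.8590920 eV

Second transition (2 → 1):
ΔE₂ = |E_1 - E_2|
ΔE₂ = |-489.8052000000 - (-122.4513000000)| = 367.3539000 eV

Total energy released:
E_total = ΔE₁ + ΔE₂ = 102.8590920 + 367.3539000 = 470.2130 eV

Note: This equals the direct transition 5 → 1: 470.2130 eV ✓
Energy is conserved regardless of the path taken.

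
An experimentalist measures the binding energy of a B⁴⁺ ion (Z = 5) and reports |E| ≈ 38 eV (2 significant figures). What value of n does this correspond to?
n = 3

The exact energy levels follow E_n = -13.6057 Z² / n² eV with Z = 5.

The measured value (-38 eV) is reported to only 2 significant figures, so we must test candidate n values and see which one matches to that precision.

Candidate energies:
  n = 1:  E = -13.6057 × 5² / 1² = -340.14250 eV
  n = 2:  E = -13.6057 × 5² / 2² = -85.03563 eV
  n = 3:  E = -13.6057 × 5² / 3² = -37.79361 eV  ← matches
  n = 4:  E = -13.6057 × 5² / 4² = -21.25891 eV
  n = 5:  E = -13.6057 × 5² / 5² = -13.60570 eV

Checking against the measurement of -38 eV (2 sig figs), only n = 3 agrees:
E_3 = -37.79361 eV, which rounds to -38 eV ✓

Therefore n = 3.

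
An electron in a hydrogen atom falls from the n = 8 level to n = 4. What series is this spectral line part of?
Brackett series

The spectral series in hydrogen are named based on the final (lower) energy level:
- Lyman series: n_final = 1 (ultraviolet)
- Balmer series: n_final = 2 (visible/near-UV)
- Paschen series: n_final = 3 (infrared)
- Brackett series: n_final = 4 (infrared)
- Pfund series: n_final = 5 (far infrared)

Since this transition ends at n = 4, it belongs to the Brackett series.

For reference, this 8 → 4 line has photon energy
ΔE = 13.6057 eV × (1/4² - 1/8²) = 0.63776719 eV,
corresponding to wavelength λ = hc/ΔE = 1239.84 eV·nm / 0.63776719 eV = 1944.03 nm in the infrared region.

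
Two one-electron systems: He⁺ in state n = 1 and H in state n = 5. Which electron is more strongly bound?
He⁺ at n = 1 (E = -54.42280 eV)

Using E_n = -13.6057 Z² / n² eV:

He⁺ (Z = 2) at n = 1:
E = -13.6057 × 2² / 1² = -13.6057 × 4 / 1 = -54.42280000 eV

H (Z = 1) at n = 5:
E = -13.6057 × 1² / 5² = -13.6057 × 1 / 25 = -0.54422800 eV

Since -54.42280000 eV < -0.54422800 eV,
He⁺ at n = 1 is more tightly bound (requires more energy to ionize).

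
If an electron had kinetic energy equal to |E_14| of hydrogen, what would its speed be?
1.56264e+05 m/s (or 0.052124% of c)

The binding energy at n = 14 for hydrogen is:
E_14 = -13.6057/14² = -0.0694168367 eV
|E_14| = 0.0694168367 eV

Convert to Joules:
KE = 0.0694168367 eV × (1.602177 × 10⁻¹⁹ J/eV) = 1.1121806e-20 J

Using KE = ½mv²:
v = √(2·KE/m_e)
v = √(2 × 1.1121806e-20 J / 9.10938 × 10⁻³¹ kg)
v = 1.56264e+05 m/s

This is approximately 0.052124% the speed of light.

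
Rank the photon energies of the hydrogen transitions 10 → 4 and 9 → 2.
9 → 2

Calculate the energy for each transition:

Transition 10 → 4:
ΔE₁ = |E_4 - E_10| = |-13.6057/4² - (-13.6057/10²)|
ΔE₁ = |-0.850356250 - (-0.136057000)| = 0.714299 eV

Transition 9 → 2:
ΔE₂ = |E_2 - E_9| = |-13.6057/2² - (-13.6057/9²)|
ΔE₂ = |-3.401425000 - (-0.167971605)| = 3.233453 eV

Since 3.233453 eV > 0.714299 eV, the transition 9 → 2 emits the more energetic photon.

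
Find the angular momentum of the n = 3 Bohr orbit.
3.16e-34 J·s (or 3ℏ)

In the Bohr model, angular momentum is quantized:
L = nℏ

where ℏ = h/(2π) = 1.0546e-34 J·s

For n = 3:
L = 3 × 1.0546e-34 J·s
L = 3.16e-34 J·s

This can also be written as L = 3ℏ.
The angular momentum is an integer multiple of the reduced Planck constant.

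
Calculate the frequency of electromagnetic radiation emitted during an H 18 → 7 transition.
5.70e+13 Hz

First, find the transition energy:
E_18 = -13.6057 / 18² = -0.041993 eV
E_7 = -13.6057 / 7² = -0.277667 eV
|ΔE| = |E_7 - E_18| = 0.235674 eV

Convert to Joules: E = 0.235674 eV × (1.602177 × 10⁻¹⁹ J/eV) = 3.7759e-20 J

Using E = hf:
f = E/h = 3.7759e-20 J / (6.62607 × 10⁻³⁴ J·s)
f = 5.70e+13 Hz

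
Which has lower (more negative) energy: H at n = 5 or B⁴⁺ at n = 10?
B⁴⁺ at n = 10 (E = -3.401 eV)

Using E_n = -13.6057 Z² / n² eV:

H (Z = 1) at n = 5:
E = -13.6057 × 1² / 5² = -13.6057 × 1 / 25 = -0.544228 eV

B⁴⁺ (Z = 5) at n = 10:
E = -13.6057 × 5² / 10² = -13.6057 × 25 / 100 = -3.401425 eV

Since -3.401425 eV < -0.544228 eV,
B⁴⁺ at n = 10 is more tightly bound (requires more energy to ionize).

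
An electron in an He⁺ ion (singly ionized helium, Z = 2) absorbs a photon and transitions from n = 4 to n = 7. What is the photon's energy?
2.29 eV

The energy levels of a hydrogen-like atom are E_n = -13.6057 Z² eV / n².

Energy at n = 4: E_4 = -13.6057 × 2² / 4² = -3.40143 eV
Energy at n = 7: E_7 = -13.6057 × 2² / 7² = -1.11067 eV

The excitation energy is the difference:
ΔE = E_7 - E_4
ΔE = -1.11067 - (-3.40143)
ΔE = 2.29 eV

Since this is positive, energy must be absorbed (photon absorption).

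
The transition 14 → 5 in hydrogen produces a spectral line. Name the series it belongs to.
Pfund series

The spectral series in hydrogen are named based on the final (lower) energy level:
- Lyman series: n_final = 1 (ultraviolet)
- Balmer series: n_final = 2 (visible/near-UV)
- Paschen series: n_final = 3 (infrared)
- Brackett series: n_final = 4 (infrared)
- Pfund series: n_final = 5 (far infrared)

Since this transition ends at n = 5, it belongs to the Pfund series.

For reference, this 14 → 5 line has photon energy
ΔE = 13.6057 eV × (1/5² - 1/14²) = 0.47481116327 eV,
corresponding to wavelength λ = hc/ΔE = 1239.84 eV·nm / 0.47481116327 eV = 2611.22757 nm in the far infrared region.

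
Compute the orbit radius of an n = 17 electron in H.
15.293221 nm (or 152.932214 Å)

The Bohr radius formula is:
r_n = n² a₀ / Z

where a₀ = 0.052917721 nm is the Bohr radius.

For H (Z = 1) at n = 17:
r_17 = 17² × 0.052917721 nm / 1
r_17 = 289 × 0.052917721 nm / 1
r_17 = 15.2932214 nm / 1
r_17 = 15.293221 nm

The electron orbits at approximately 15.293221 nm from the nucleus.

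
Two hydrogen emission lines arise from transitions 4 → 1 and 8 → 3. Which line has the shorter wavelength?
4 → 1

Calculate the energy for each transition:

Transition 4 → 1:
ΔE₁ = |E_1 - E_4| = |-13.6057/1² - (-13.6057/4²)|
ΔE₁ = |-13.60570000000 - (-0.85035625000)| = 12.75534375 eV

Transition 8 → 3:
ΔE₂ = |E_3 - E_8| = |-13.6057/3² - (-13.6057/8²)|
ΔE₂ = |-1.51174444444 - (-0.21258906250)| = 1.29915538 eV

Since 12.75534375 eV > 1.29915538 eV, the transition 4 → 1 emits the more energetic photon.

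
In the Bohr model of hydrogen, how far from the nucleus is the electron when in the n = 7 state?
2.592968 nm (or 25.929683 Å)

The Bohr radius formula is:
r_n = n² a₀ / Z

where a₀ = 0.052917721 nm is the Bohr radius.

For H (Z = 1) at n = 7:
r_7 = 7² × 0.052917721 nm / 1
r_7 = 49 × 0.052917721 nm / 1
r_7 = 2.5929683 nm / 1
r_7 = 2.592968 nm

The electron orbits at approximately 2.592968 nm from the nucleus.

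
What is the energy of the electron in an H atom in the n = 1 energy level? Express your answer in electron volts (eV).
-13.60570 eV

The energy levels of a hydrogen-like atom are given by:
E_n = -13.6057 eV / n²

For n = 1:
E_1 = -13.6057 eV / 1²
E_1 = -13.6057 eV / 1
E_1 = -13.60570 eV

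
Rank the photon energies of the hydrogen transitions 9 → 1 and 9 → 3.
9 → 1

Calculate the energy for each transition:

Transition 9 → 1:
ΔE₁ = |E_1 - E_9| = |-13.6057/1² - (-13.6057/9²)|
ΔE₁ = |-13.6057000000 - (-0.1679716049)| = 13.4377284 eV

Transition 9 → 3:
ΔE₂ = |E_3 - E_9| = |-13.6057/3² - (-13.6057/9²)|
ΔE₂ = |-1.5117444444 - (-0.1679716049)| = 1.3437728 eV

Since 13.4377284 eV > 1.3437728 eV, the transition 9 → 1 emits the more energetic photon.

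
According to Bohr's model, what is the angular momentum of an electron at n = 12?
1.26549e-33 J·s (or 12ℏ)

In the Bohr model, angular momentum is quantized:
L = nℏ

where ℏ = h/(2π) = 1.0545718e-34 J·s

For n = 12:
L = 12 × 1.0545718e-34 J·s
L = 1.26549e-33 J·s

This can also be written as L = 12ℏ.
The angular momentum is an integer multiple of the reduced Planck constant.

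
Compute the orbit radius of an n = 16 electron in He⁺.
6.773468 nm (or 67.734683 Å)

The Bohr radius formula is:
r_n = n² a₀ / Z

where a₀ = 0.052917721 nm is the Bohr radius.

For He⁺ (Z = 2) at n = 16:
r_16 = 16² × 0.052917721 nm / 2
r_16 = 256 × 0.052917721 nm / 2
r_16 = 13.5469366 nm / 2
r_16 = 6.773468 nm

The electron orbits at approximately 6.773468 nm from the nucleus.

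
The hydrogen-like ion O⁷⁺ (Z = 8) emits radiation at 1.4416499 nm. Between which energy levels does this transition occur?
n = 9 → n = 1

First, find the photon energy from the wavelength (hc = 1239.84 eV·nm):
E = hc/λ = 1239.84 eV·nm / 1.4416499 nm = 860.01463 eV

The energy levels of O⁷⁺ satisfy E_n = -13.6057 × 8² / n² eV, so an emission n_i → n_f releases
ΔE = 13.6057 × 8² × (1/n_f² − 1/n_i²) eV.

Setting ΔE equal to the photon energy:
1/n_f² − 1/n_i² = 860.01463 / (13.6057 × 8²) = 0.98765434

Since 1/n_i² must be positive, we need 1/n_f² > 0.98765434, i.e. n_f ≤ 1. For each allowed n_f, solve n_i = (1/n_f² − 0.98765434)^(−1/2) and check whether it is a whole number:
  n_f = 1: 1/n_i² = 1.00000000 − 0.98765434 = 0.01234566 → n_i = 9.000  → integer, n_i = 9 ✓

Only n_f = 1 gives an integer upper level, n_i = 9.

The transition is from n = 9 to n = 1 (emission).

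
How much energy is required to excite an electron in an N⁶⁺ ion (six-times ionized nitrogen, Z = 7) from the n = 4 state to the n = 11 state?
36.1577 eV

The energy levels of a hydrogen-like atom are E_n = -13.6057 Z² eV / n².

Energy at n = 4: E_4 = -13.6057 × 7² / 4² = -41.6674563 eV
Energy at n = 11: E_11 = -13.6057 × 7² / 11² = -5.5097463 eV

The excitation energy is the difference:
ΔE = E_11 - E_4
ΔE = -5.5097463 - (-41.6674563)
ΔE = 36.1577 eV

Since this is positive, energy must be absorbed (photon absorption).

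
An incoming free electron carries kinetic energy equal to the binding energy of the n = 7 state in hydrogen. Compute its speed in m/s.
3.125e+05 m/s (or 0.10% of c)

The binding energy at n = 7 for hydrogen is:
E_7 = -13.6057/7² = -0.2776673 eV
|E_7| = 0.2776673 eV

Convert to Joules:
KE = 0.2776673 eV × (1.602177 × 10⁻¹⁹ J/eV) = 4.44872e-20 J

Using KE = ½mv²:
v = √(2·KE/m_e)
v = √(2 × 4.44872e-20 J / 9.10938 × 10⁻³¹ kg)
v = 3.125e+05 m/s

This is approximately 0.10% the speed of light.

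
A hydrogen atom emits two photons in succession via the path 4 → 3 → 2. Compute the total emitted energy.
2.55 eV

The energy levels of hydrogen are E_n = -13.6057 / n² eV.

First transition (4 → 3):
ΔE₁ = |E_3 - E_4|
ΔE₁ = |-1.51174444 - (-0.85035625)| = 0.66139 eV

Second transition (3 → 2):
ΔE₂ = |E_2 - E_3|
ΔE₂ = |-3.40142500 - (-1.51174444)| = 1.88968 eV

Total energy released:
E_total = ΔE₁ + ΔE₂ = 0.66139 + 1.88968 = 2.55 eV

Note: This equals the direct transition 4 → 2: 2.55 eV ✓
Energy is conserved regardless of the path taken.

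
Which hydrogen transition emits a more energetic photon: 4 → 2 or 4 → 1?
4 → 1

Calculate the energy for each transition:

Transition 4 → 2:
ΔE₁ = |E_2 - E_4| = |-13.6057/2² - (-13.6057/4²)|
ΔE₁ = |-3.40142500000 - (-0.85035625000)| = 2.55106875 eV

Transition 4 → 1:
ΔE₂ = |E_1 - E_4| = |-13.6057/1² - (-13.6057/4²)|
ΔE₂ = |-13.60570000000 - (-0.85035625000)| = 12.75534375 eV

Since 12.75534375 eV > 2.55106875 eV, the transition 4 → 1 emits the more energetic photon.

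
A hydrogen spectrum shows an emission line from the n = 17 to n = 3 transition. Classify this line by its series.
Paschen series

The spectral series in hydrogen are named based on the final (lower) energy level:
- Lyman series: n_final = 1 (ultraviolet)
- Balmer series: n_final = 2 (visible/near-UV)
- Paschen series: n_final = 3 (infrared)
- Brackett series: n_final = 4 (infrared)
- Pfund series: n_final = 5 (far infrared)

Since this transition ends at n = 3, it belongs to the Paschen series.

For reference, this 17 → 3 line has photon energy
ΔE = 13.6057 eV × (1/3² - 1/17²) = 1.46466590 eV,
corresponding to wavelength λ = hc/ΔE = 1239.84 eV·nm / 1.46466590 eV = 846.5002 nm in the infrared region.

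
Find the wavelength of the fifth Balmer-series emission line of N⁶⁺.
8.1001 nm

The lines of a series are numbered from the longest wavelength (smallest ΔE) outward; the fifth line is the transition from n = n_f + 5 to n_f.
The Balmer series has all transitions ending at n_f = 2.

For N⁶⁺ (Z = 7), the fifth line (ε-line) is the jump from n = 7 to n = 2:
E_7 = -13.6057 × 7² / 7² = -13.605700 eV
E_2 = -13.6057 × 7² / 2² = -166.669825 eV
ΔE = E_7 - E_2 = 153.064125 eV

λ = hc/E = 1239.84 eV·nm / 153.064125 eV
λ = 8.1001 nm

This is the ε-line of the Balmer series in N⁶⁺.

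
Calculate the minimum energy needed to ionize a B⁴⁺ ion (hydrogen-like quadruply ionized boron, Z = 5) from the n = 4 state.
21.26 eV

The ionization energy is the energy needed to remove the electron completely (n → ∞).

For a hydrogen-like ion with Z = 5, E_n = -13.6057 Z² / n² eV.

At n = 4: E_4 = -13.6057 × 5² / 4² = -21.25891 eV
At n = ∞: E_∞ = 0 eV

Ionization energy = E_∞ - E_4 = 0 - (-21.25891) = 21.25891 eV
Ionization energy ≈ 21.26 eV

This is also called the binding energy of the electron in state n = 4.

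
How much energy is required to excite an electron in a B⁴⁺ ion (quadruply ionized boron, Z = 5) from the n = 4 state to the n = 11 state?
18.44781 eV

The energy levels of a hydrogen-like atom are E_n = -13.6057 Z² eV / n².

Energy at n = 4: E_4 = -13.6057 × 5² / 4² = -21.25890625 eV
Energy at n = 11: E_11 = -13.6057 × 5² / 11² = -2.81109504 eV

The excitation energy is the difference:
ΔE = E_11 - E_4
ΔE = -2.81109504 - (-21.25890625)
ΔE = 18.44781 eV

Since this is positive, energy must be absorbed (photon absorption).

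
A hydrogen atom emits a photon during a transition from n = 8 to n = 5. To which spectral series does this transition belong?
Pfund series

The spectral series in hydrogen are named based on the final (lower) energy level:
- Lyman series: n_final = 1 (ultraviolet)
- Balmer series: n_final = 2 (visible/near-UV)
- Paschen series: n_final = 3 (infrared)
- Brackett series: n_final = 4 (infrared)
- Pfund series: n_final = 5 (far infrared)

Since this transition ends at n = 5, it belongs to the Pfund series.

For reference, this 8 → 5 line has photon energy
ΔE = 13.6057 eV × (1/5² - 1/8²) = 0.33163893750 eV,
corresponding to wavelength λ = hc/ΔE = 1239.84 eV·nm / 0.33163893750 eV = 3738.52362 nm in the far infrared region.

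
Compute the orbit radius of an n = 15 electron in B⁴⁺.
2.381297 nm (or 23.812974 Å)

The Bohr radius formula is:
r_n = n² a₀ / Z

where a₀ = 0.052917721 nm is the Bohr radius.

For B⁴⁺ (Z = 5) at n = 15:
r_15 = 15² × 0.052917721 nm / 5
r_15 = 225 × 0.052917721 nm / 5
r_15 = 11.9064872 nm / 5
r_15 = 2.381297 nm

The electron orbits at approximately 2.381297 nm from the nucleus.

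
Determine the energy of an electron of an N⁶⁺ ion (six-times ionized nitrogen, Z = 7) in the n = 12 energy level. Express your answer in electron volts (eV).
-4.629717 eV

The energy levels of a hydrogen-like atom are given by:
E_n = -13.6057 Z² / n² eV  (with Z = 7 for N⁶⁺)

For n = 12:
E_12 = -13.6057 × 7² / 12²
E_12 = -13.6057 × 49 / 144
E_12 = -4.629717 eV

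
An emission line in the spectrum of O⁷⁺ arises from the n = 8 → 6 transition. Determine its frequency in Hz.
2.559e+15 Hz

First, find the transition energy:
E_8 = -13.6057 × 8² / 8² = -13.605700 eV
E_6 = -13.6057 × 8² / 6² = -24.187911 eV
|ΔE| = |E_6 - E_8| = 10.582211 eV

Convert to Joules: E = 10.582211 eV × (1.602177 × 10⁻¹⁹ J/eV) = 1.69546e-18 J

Using E = hf:
f = E/h = 1.69546e-18 J / (6.62607 × 10⁻³⁴ J·s)
f = 2.559e+15 Hz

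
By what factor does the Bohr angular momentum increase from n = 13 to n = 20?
1.5385

In the Bohr model, L_n = nℏ, so the ratio is purely the ratio of quantum numbers:

L_20/L_13 = 20ℏ / 13ℏ = 20/13 = 1.5385

The angular momentum scales linearly with n.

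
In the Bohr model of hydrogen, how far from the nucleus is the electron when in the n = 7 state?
2.5930 nm (or 25.9297 Å)

The Bohr radius formula is:
r_n = n² a₀ / Z

where a₀ = 0.0529177 nm is the Bohr radius.

For H (Z = 1) at n = 7:
r_7 = 7² × 0.0529177 nm / 1
r_7 = 49 × 0.0529177 nm / 1
r_7 = 2.59297 nm / 1
r_7 = 2.5930 nm

The electron orbits at approximately 2.5930 nm from the nucleus.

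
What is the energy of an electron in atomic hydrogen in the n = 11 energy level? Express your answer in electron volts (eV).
-0.11244 eV

The energy levels of a hydrogen-like atom are given by:
E_n = -13.6057 eV / n²

For n = 11:
E_11 = -13.6057 eV / 11²
E_11 = -13.6057 eV / 121
E_11 = -0.11244 eV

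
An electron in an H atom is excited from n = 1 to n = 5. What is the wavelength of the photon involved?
94.92345 nm

First, find the transition energy using E_n = -13.6057 / n² eV:
E_1 = -13.6057 / 1² = -13.6057000 eV
E_5 = -13.6057 / 5² = -0.5442280 eV

Photon energy: |ΔE| = |E_5 - E_1| = 13.0614720 eV

Convert to wavelength using E = hc/λ with hc = 1239.84 eV·nm:
λ = hc/E = 1239.84 eV·nm / 13.0614720 eV
λ = 94.92345 nm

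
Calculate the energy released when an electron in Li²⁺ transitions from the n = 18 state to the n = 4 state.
7.275 eV

The energy levels are E_n = -13.6057 Z² eV / n².

Energy at n = 18: E_18 = -13.6057 × 3² / 18² = -0.377936 eV
Energy at n = 4: E_4 = -13.6057 × 3² / 4² = -7.653206 eV

For emission (electron falling to lower state), the photon energy is:
E_photon = E_18 - E_4 = |-0.377936 - (-7.653206)|
E_photon = 7.275 eV

This energy is carried away by the emitted photon.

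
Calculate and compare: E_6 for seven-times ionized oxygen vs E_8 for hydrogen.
O⁷⁺ at n = 6 (E = -24.18791 eV)

Using E_n = -13.6057 Z² / n² eV:

O⁷⁺ (Z = 8) at n = 6:
E = -13.6057 × 8² / 6² = -13.6057 × 64 / 36 = -24.18791111 eV

H (Z = 1) at n = 8:
E = -13.6057 × 1² / 8² = -13.6057 × 1 / 64 = -0.21258906 eV

Since -24.18791111 eV < -0.21258906 eV,
O⁷⁺ at n = 6 is more tightly bound (requires more energy to ionize).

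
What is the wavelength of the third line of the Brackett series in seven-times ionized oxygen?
33.83 nm

The lines of a series are numbered from the longest wavelength (smallest ΔE) outward; the third line is the transition from n = n_f + 3 to n_f.
The Brackett series has all transitions ending at n_f = 4.

For O⁷⁺ (Z = 8), the third line (γ-line) is the jump from n = 7 to n = 4:
E_7 = -13.6057 × 8² / 7² = -17.7707 eV
E_4 = -13.6057 × 8² / 4² = -54.4228 eV
ΔE = E_7 - E_4 = 36.6521 eV

λ = hc/E = 1239.84 eV·nm / 36.6521 eV
λ = 33.83 nm

This is the γ-line of the Brackett series in O⁷⁺.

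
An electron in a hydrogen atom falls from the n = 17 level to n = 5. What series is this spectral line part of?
Pfund series

The spectral series in hydrogen are named based on the final (lower) energy level:
- Lyman series: n_final = 1 (ultraviolet)
- Balmer series: n_final = 2 (visible/near-UV)
- Paschen series: n_final = 3 (infrared)
- Brackett series: n_final = 4 (infrared)
- Pfund series: n_final = 5 (far infrared)

Since this transition ends at n = 5, it belongs to the Pfund series.

For reference, this 17 → 5 line has photon energy
ΔE = 13.6057 eV × (1/5² - 1/17²) = 0.497149453 eV,
corresponding to wavelength λ = hc/ΔE = 1239.84 eV·nm / 0.497149453 eV = 2493.898 nm in the far infrared region.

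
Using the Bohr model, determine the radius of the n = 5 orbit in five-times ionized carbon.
0.2205 nm (or 2.2049 Å)

The Bohr radius formula is:
r_n = n² a₀ / Z

where a₀ = 0.0529177 nm is the Bohr radius.

For C⁵⁺ (Z = 6) at n = 5:
r_5 = 5² × 0.0529177 nm / 6
r_5 = 25 × 0.0529177 nm / 6
r_5 = 1.32294 nm / 6
r_5 = 0.2205 nm

The electron orbits at approximately 0.2205 nm from the nucleus.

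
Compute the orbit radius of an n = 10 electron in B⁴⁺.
1.0584 nm (or 10.5835 Å)

The Bohr radius formula is:
r_n = n² a₀ / Z

where a₀ = 0.0529177 nm is the Bohr radius.

For B⁴⁺ (Z = 5) at n = 10:
r_10 = 10² × 0.0529177 nm / 5
r_10 = 100 × 0.0529177 nm / 5
r_10 = 5.29177 nm / 5
r_10 = 1.0584 nm

The electron orbits at approximately 1.0584 nm from the nucleus.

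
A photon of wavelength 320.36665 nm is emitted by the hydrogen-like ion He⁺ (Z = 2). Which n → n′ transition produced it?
n = 5 → n = 3

First, find the photon energy from the wavelength (hc = 1239.84 eV·nm):
E = hc/λ = 1239.84 eV·nm / 320.36665 nm = 3.8700658 eV

The energy levels of He⁺ satisfy E_n = -13.6057 × 2² / n² eV, so an emission n_i → n_f releases
ΔE = 13.6057 × 2² × (1/n_f² − 1/n_i²) eV.

Setting ΔE equal to the photon energy:
1/n_f² − 1/n_i² = 3.8700658 / (13.6057 × 2²) = 0.071111112

Since 1/n_i² must be positive, we need 1/n_f² > 0.071111112, i.e. n_f ≤ 3. For each allowed n_f, solve n_i = (1/n_f² − 0.071111112)^(−1/2) and check whether it is a whole number:
  n_f = 1: 1/n_i² = 1.000000000 − 0.071111112 = 0.928888888 → n_i = 1.038  (not an integer) ✗
  n_f = 2: 1/n_i² = 0.250000000 − 0.071111112 = 0.178888888 → n_i = 2.364  (not an integer) ✗
  n_f = 3: 1/n_i² = 0.111111111 − 0.071111112 = 0.039999999 → n_i = 5.000  → integer, n_i = 5 ✓

Only n_f = 3 gives an integer upper level, n_i = 5.

The transition is from n = 5 to n = 3 (emission).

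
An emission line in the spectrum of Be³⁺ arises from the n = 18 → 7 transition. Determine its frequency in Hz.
9.12e+14 Hz

First, find the transition energy:
E_18 = -13.6057 × 4² / 18² = -0.67189 eV
E_7 = -13.6057 × 4² / 7² = -4.44268 eV
|ΔE| = |E_7 - E_18| = 3.77079 eV

Convert to Joules: E = 3.77079 eV × (1.602177 × 10⁻¹⁹ J/eV) = 6.0415e-19 J

Using E = hf:
f = E/h = 6.0415e-19 J / (6.62607 × 10⁻³⁴ J·s)
f = 9.12e+14 Hz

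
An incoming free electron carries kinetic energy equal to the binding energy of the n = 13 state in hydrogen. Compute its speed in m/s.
1.68e+05 m/s (or 0.06% of c)

The binding energy at n = 13 for hydrogen is:
E_13 = -13.6057/13² = -0.0805071 eV
|E_13| = 0.0805071 eV

Convert to Joules:
KE = 0.0805071 eV × (1.602177 × 10⁻¹⁹ J/eV) = 1.2899e-20 J

Using KE = ½mv²:
v = √(2·KE/m_e)
v = √(2 × 1.2899e-20 J / 9.10938 × 10⁻³¹ kg)
v = 1.68e+05 m/s

This is approximately 0.06% the speed of light.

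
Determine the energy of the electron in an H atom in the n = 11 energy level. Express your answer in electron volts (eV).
-0.11244 eV

The energy levels of a hydrogen-like atom are given by:
E_n = -13.6057 eV / n²

For n = 11:
E_11 = -13.6057 eV / 11²
E_11 = -13.6057 eV / 121
E_11 = -0.11244 eV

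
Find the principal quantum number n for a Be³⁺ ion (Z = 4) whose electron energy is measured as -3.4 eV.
n = 8

The exact energy levels follow E_n = -13.6057 Z² / n² eV with Z = 4.

The measured value (-3.4 eV) is reported to only 2 significant figures, so we must test candidate n values and see which one matches to that precision.

Candidate energies:
  n = 6:  E = -13.6057 × 4² / 6² = -6.04698 eV
  n = 7:  E = -13.6057 × 4² / 7² = -4.44268 eV
  n = 8:  E = -13.6057 × 4² / 8² = -3.40143 eV  ← matches
  n = 9:  E = -13.6057 × 4² / 9² = -2.68755 eV
  n = 10:  E = -13.6057 × 4² / 10² = -2.17691 eV

Checking against the measurement of -3.4 eV (2 sig figs), only n = 8 agrees:
E_8 = -3.40143 eV, which rounds to -3.4 eV ✓

Therefore n = 8.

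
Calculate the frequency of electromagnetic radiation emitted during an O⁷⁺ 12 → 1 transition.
2.09088e+17 Hz

First, find the transition energy:
E_12 = -13.6057 × 8² / 12² = -6.0469778 eV
E_1 = -13.6057 × 8² / 1² = -870.7648000 eV
|ΔE| = |E_1 - E_12| = 864.7178222 eV

Convert to Joules: E = 864.7178222 eV × (1.602177 × 10⁻¹⁹ J/eV) = 1.3854310e-16 J

Using E = hf:
f = E/h = 1.3854310e-16 J / (6.62607 × 10⁻³⁴ J·s)
f = 2.09088e+17 Hz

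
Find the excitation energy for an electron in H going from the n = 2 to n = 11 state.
3.288981 eV

The energy levels of a hydrogen-like atom are E_n = -13.6057 eV / n².

Energy at n = 2: E_2 = -13.6057 / 2² = -3.401425000 eV
Energy at n = 11: E_11 = -13.6057 / 11² = -0.112443802 eV

The excitation energy is the difference:
ΔE = E_11 - E_2
ΔE = -0.112443802 - (-3.401425000)
ΔE = 3.288981 eV

Since this is positive, energy must be absorbed (photon absorption).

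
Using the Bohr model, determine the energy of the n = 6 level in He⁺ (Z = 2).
-1.512 eV

For hydrogen-like ions, the energy levels scale with Z²:
E_n = -13.6057 Z² / n² eV

For He⁺ (Z = 2) at n = 6:
E_6 = -13.6057 × 2² / 6²
E_6 = -13.6057 × 4 / 36
E_6 = -54.4228 / 36
E_6 = -1.512 eV

The energy is 4 times more negative than hydrogen at the same n due to the stronger nuclear charge.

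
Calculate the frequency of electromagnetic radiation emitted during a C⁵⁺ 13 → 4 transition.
6.70e+15 Hz

First, find the transition energy:
E_13 = -13.6057 × 6² / 13² = -2.898256 eV
E_4 = -13.6057 × 6² / 4² = -30.612825 eV
|ΔE| = |E_4 - E_13| = 27.714569 eV

Convert to Joules: E = 27.714569 eV × (1.602177 × 10⁻¹⁹ J/eV) = 4.4404e-18 J

Using E = hf:
f = E/h = 4.4404e-18 J / (6.62607 × 10⁻³⁴ J·s)
f = 6.70e+15 Hz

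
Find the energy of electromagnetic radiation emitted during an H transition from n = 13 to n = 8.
0.13208 eV

The energy levels are E_n = -13.6057 eV / n².

Energy at n = 13: E_13 = -13.6057 / 13² = -0.08050710 eV
Energy at n = 8: E_8 = -13.6057 / 8² = -0.21258906 eV

For emission (electron falling to lower state), the photon energy is:
E_photon = E_13 - E_8 = |-0.08050710 - (-0.21258906)|
E_photon = 0.13208 eV

This energy is carried away by the emitted photon.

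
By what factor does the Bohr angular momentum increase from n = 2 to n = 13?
6.5000

In the Bohr model, L_n = nℏ, so the ratio is purely the ratio of quantum numbers:

L_13/L_2 = 13ℏ / 2ℏ = 13/2 = 6.5000

The angular momentum scales linearly with n.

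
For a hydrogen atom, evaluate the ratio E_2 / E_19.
90.25000

Using E_n = -13.6057 Z² / n² eV with Z = 1:

E_2 = -13.6057 / 2² = -13.6057 / 4 = -3.40142500000 eV
E_19 = -13.6057 / 19² = -13.6057 / 361 = -0.03768891967 eV

The ratio is:
E_2/E_19 = (-3.40142500000) / (-0.03768891967)
E_2/E_19 = (-13.6057/4) / (-13.6057/361)
E_2/E_19 = 361/4
E_2/E_19 = 90.25000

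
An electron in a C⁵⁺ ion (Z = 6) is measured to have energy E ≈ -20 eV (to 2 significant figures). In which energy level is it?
n = 5

The exact energy levels follow E_n = -13.6057 Z² / n² eV with Z = 6.

The measured value (-20 eV) is reported to only 2 significant figures, so we must test candidate n values and see which one matches to that precision.

Candidate energies:
  n = 3:  E = -13.6057 × 6² / 3² = -54.422800 eV
  n = 4:  E = -13.6057 × 6² / 4² = -30.612825 eV
  n = 5:  E = -13.6057 × 6² / 5² = -19.592208 eV  ← matches
  n = 6:  E = -13.6057 × 6² / 6² = -13.605700 eV
  n = 7:  E = -13.6057 × 6² / 7² = -9.996024 eV

Checking against the measurement of -20 eV (2 sig figs), only n = 5 agrees:
E_5 = -19.592208 eV, which rounds to -20 eV ✓

Therefore n = 5.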